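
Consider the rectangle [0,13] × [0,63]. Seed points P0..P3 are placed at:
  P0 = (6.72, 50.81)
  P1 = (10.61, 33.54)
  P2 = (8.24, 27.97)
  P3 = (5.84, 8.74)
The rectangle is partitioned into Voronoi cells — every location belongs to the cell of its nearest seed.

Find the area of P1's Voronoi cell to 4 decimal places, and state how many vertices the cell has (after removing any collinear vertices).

1. box [0,13]×[0,63]: [(0, 0) (13, 0) (13, 63) (0, 63)]
2. ⊥bis P1·P0 via (8.665,42.175): [(0, 40.2232) (0, 0) (13, 0) (13, 43.1514)]  |A|=541.9354
3. ⊥bis P1·P2 via (9.425,30.755): [(0, 40.2232) (0, 34.7653) (13, 29.2339) (13, 43.1514)]  |A|=125.9411
4. ⊥bis P1·P3 via (8.225,21.14): [(0, 40.2232) (0, 34.7653) (13, 29.2339) (13, 43.1514)]  |A|=125.9411
5. canonical 4-gon: [(0, 40.2232) (0, 34.7653) (13, 29.2339) (13, 43.1514)]
6. shoelace: 125.9411

Area of P1's cell: 125.9411 (4 vertices)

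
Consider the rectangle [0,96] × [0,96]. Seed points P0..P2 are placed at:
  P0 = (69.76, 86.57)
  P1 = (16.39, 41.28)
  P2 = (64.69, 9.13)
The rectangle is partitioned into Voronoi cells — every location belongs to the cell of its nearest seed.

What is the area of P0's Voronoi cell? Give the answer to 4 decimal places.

1. box [0,96]×[0,96]: [(0, 0) (96, 0) (96, 96) (0, 96)]
2. ⊥bis P0·P1 via (43.075,63.925): [(96, 1.5579) (96, 96) (15.856, 96)]  |A|=3784.4838
3. ⊥bis P0·P2 via (67.225,47.85): [(56.0981, 48.5785) (96, 45.9661) (96, 96) (15.856, 96)]  |A|=2898.498
4. canonical 4-gon: [(56.0981, 48.5785) (96, 45.9661) (96, 96) (15.856, 96)]
5. shoelace: 2898.498

Area of P0's cell: 2898.4980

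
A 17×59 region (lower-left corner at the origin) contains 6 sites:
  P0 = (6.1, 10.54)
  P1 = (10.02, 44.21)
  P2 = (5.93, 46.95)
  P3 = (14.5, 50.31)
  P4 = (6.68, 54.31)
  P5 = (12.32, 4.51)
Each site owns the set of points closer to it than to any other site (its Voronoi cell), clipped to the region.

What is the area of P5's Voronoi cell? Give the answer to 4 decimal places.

Area of P5's cell: 117.3658

1. box [0,17]×[0,59]: [(0, 0) (17, 0) (17, 59) (0, 59)]
2. ⊥bis P5·P0 via (9.21,7.525): [(1.9149, 0) (17, 0) (17, 15.5605)]  |A|=117.3658
3. ⊥bis P5·P1 via (11.17,24.36): [(1.9149, 0) (17, 0) (17, 15.5605)]  |A|=117.3658
4. ⊥bis P5·P2 via (9.125,25.73): [(1.9149, 0) (17, 0) (17, 15.5605)]  |A|=117.3658
5. ⊥bis P5·P3 via (13.41,27.41): [(1.9149, 0) (17, 0) (17, 15.5605)]  |A|=117.3658
6. ⊥bis P5·P4 via (9.5,29.41): [(1.9149, 0) (17, 0) (17, 15.5605)]  |A|=117.3658
7. canonical 3-gon: [(1.9149, 0) (17, 0) (17, 15.5605)]
8. shoelace: 117.3658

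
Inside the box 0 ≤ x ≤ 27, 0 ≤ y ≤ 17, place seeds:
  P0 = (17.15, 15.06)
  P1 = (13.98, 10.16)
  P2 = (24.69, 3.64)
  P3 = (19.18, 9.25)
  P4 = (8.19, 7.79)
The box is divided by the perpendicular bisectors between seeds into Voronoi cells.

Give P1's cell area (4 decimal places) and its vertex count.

Area of P1's cell: 62.5817 (5 vertices)

1. box [0,27]×[0,17]: [(0, 0) (27, 0) (27, 17) (0, 17)]
2. ⊥bis P1·P0 via (15.565,12.61): [(0, 0) (27, 0) (27, 5.2123) (8.7792, 17) (0, 17)]  |A|=351.6089
3. ⊥bis P1·P2 via (19.335,6.9): [(0, 0) (15.1344, 0) (20.7637, 9.2468) (8.7792, 17) (0, 17)]  |A|=280.4971
4. ⊥bis P1·P3 via (16.58,9.705): [(0, 0) (14.8816, 0) (16.9334, 11.7247) (8.7792, 17) (0, 17)]  |A|=254.332
5. ⊥bis P1·P4 via (11.085,8.975): [(14.7587, 0) (14.8816, 0) (16.9334, 11.7247) (8.7792, 17) (7.8002, 17)]  |A|=62.5817
6. canonical 5-gon: [(14.7587, 0) (14.8816, 0) (16.9334, 11.7247) (8.7792, 17) (7.8002, 17)]
7. shoelace: 62.5817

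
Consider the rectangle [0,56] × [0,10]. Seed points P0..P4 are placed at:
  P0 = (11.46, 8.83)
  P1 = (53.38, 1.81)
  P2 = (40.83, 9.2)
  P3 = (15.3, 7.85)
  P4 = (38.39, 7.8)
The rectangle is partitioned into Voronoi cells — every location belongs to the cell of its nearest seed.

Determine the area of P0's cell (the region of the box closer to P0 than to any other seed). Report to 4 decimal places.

1. box [0,56]×[0,10]: [(0, 0) (56, 0) (56, 10) (0, 10)]
2. ⊥bis P0·P1 via (32.42,5.32): [(0, 0) (31.5291, 0) (33.2037, 10) (0, 10)]  |A|=323.6641
3. ⊥bis P0·P2 via (26.145,9.015): [(0, 0) (26.2586, 0) (26.1326, 10) (0, 10)]  |A|=261.9558
4. ⊥bis P0·P3 via (13.38,8.34): [(0, 0) (11.2516, 0) (13.8036, 10) (0, 10)]  |A|=125.276
5. ⊥bis P0·P4 via (24.925,8.315): [(0, 0) (11.2516, 0) (13.8036, 10) (0, 10)]  |A|=125.276
6. canonical 4-gon: [(0, 0) (11.2516, 0) (13.8036, 10) (0, 10)]
7. shoelace: 125.276

Area of P0's cell: 125.2760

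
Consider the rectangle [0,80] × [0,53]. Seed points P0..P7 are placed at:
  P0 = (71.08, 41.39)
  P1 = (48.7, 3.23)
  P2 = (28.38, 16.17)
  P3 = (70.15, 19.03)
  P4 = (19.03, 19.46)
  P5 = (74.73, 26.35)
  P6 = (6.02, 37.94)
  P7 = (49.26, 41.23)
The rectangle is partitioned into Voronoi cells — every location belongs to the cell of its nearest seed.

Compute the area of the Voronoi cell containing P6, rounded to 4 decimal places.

Area of P6's cell: 639.6088

1. box [0,80]×[0,53]: [(0, 0) (80, 0) (80, 53) (0, 53)]
2. ⊥bis P6·P0 via (38.55,39.665): [(0, 0) (40.6534, 0) (37.8429, 53) (0, 53)]  |A|=2080.15
3. ⊥bis P6·P1 via (27.36,20.585): [(0, 0) (10.619, 0) (38.8149, 34.6701) (37.8429, 53) (0, 53)]  |A|=1559.5032
4. ⊥bis P6·P2 via (17.2,27.055): [(0, 9.3889) (38.0814, 48.5023) (37.8429, 53) (0, 53)]  |A|=915.4893
5. ⊥bis P6·P3 via (38.085,28.485): [(0, 9.3889) (38.0814, 48.5023) (37.8429, 53) (0, 53)]  |A|=915.4893
6. ⊥bis P6·P4 via (12.525,28.7): [(0, 19.8823) (32.4778, 42.7469) (38.0814, 48.5023) (37.8429, 53) (0, 53)]  |A|=745.0864
7. ⊥bis P6·P5 via (40.375,32.145): [(0, 19.8823) (32.4778, 42.7469) (38.0814, 48.5023) (37.8429, 53) (0, 53)]  |A|=745.0864
8. ⊥bis P6·P7 via (27.64,39.585): [(0, 19.8823) (27.6576, 39.3534) (26.6193, 53) (0, 53)]  |A|=639.6088
9. canonical 4-gon: [(0, 19.8823) (27.6576, 39.3534) (26.6193, 53) (0, 53)]
10. shoelace: 639.6088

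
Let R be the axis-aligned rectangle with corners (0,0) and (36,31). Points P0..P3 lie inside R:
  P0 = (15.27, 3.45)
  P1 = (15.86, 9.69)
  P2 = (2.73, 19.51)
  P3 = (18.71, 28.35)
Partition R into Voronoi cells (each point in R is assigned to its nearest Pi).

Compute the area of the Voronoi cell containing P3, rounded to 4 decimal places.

1. box [0,36]×[0,31]: [(0, 0) (36, 0) (36, 31) (0, 31)]
2. ⊥bis P3·P0 via (16.99,15.9): [(0, 18.2472) (36, 13.2737) (36, 31) (0, 31)]  |A|=548.6232
3. ⊥bis P3·P1 via (17.285,19.02): [(0, 21.66) (36, 16.1616) (36, 31) (0, 31)]  |A|=435.2114
4. ⊥bis P3·P2 via (10.72,23.93): [(13.081, 19.6621) (36, 16.1616) (36, 31) (6.8089, 31)]  |A|=335.5236
5. canonical 4-gon: [(13.081, 19.6621) (36, 16.1616) (36, 31) (6.8089, 31)]
6. shoelace: 335.5236

Area of P3's cell: 335.5236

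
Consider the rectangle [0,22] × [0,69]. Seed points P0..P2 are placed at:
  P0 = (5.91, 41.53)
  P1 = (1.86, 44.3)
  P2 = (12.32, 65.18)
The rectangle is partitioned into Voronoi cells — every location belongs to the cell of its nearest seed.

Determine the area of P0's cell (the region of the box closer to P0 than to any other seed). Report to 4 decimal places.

Area of P0's cell: 1062.8618

1. box [0,22]×[0,69]: [(0, 0) (22, 0) (22, 69) (0, 69)]
2. ⊥bis P0·P1 via (3.885,42.915): [(0, 37.2348) (0, 0) (22, 0) (22, 69) (21.7259, 69)]  |A|=1172.9366
3. ⊥bis P0·P2 via (9.115,53.355): [(10.7267, 52.9182) (0, 37.2348) (0, 0) (22, 0) (22, 49.8627)]  |A|=1062.8618
4. canonical 5-gon: [(10.7267, 52.9182) (0, 37.2348) (0, 0) (22, 0) (22, 49.8627)]
5. shoelace: 1062.8618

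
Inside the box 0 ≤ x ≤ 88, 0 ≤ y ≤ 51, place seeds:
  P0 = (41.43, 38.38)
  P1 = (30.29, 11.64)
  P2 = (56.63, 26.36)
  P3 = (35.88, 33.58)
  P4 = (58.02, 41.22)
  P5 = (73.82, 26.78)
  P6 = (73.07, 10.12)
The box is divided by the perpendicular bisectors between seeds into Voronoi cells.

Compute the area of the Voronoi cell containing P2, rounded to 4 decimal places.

Area of P2's cell: 448.8994

1. box [0,88]×[0,51]: [(0, 0) (88, 0) (88, 51) (0, 51)]
2. ⊥bis P2·P0 via (49.03,32.37): [(23.4321, 0) (88, 0) (88, 51) (63.7624, 51)]  |A|=2264.5389
3. ⊥bis P2·P1 via (43.46,19): [(41.3885, 22.7068) (54.0781, 0) (88, 0) (88, 51) (63.7624, 51)]  |A|=1916.6031
4. ⊥bis P2·P3 via (46.255,29.97): [(45.5658, 27.9894) (42.8301, 20.1271) (54.0781, 0) (88, 0) (88, 51) (63.7624, 51)]  |A|=1907.407
5. ⊥bis P2·P4 via (57.325,33.79): [(50.6469, 34.4147) (45.5658, 27.9894) (42.8301, 20.1271) (54.0781, 0) (88, 0) (88, 30.9207)]  |A|=1331.4001
6. ⊥bis P2·P5 via (65.225,26.57): [(65.0663, 33.0659) (50.6469, 34.4147) (45.5658, 27.9894) (42.8301, 20.1271) (54.0781, 0) (65.8742, 0)]  |A|=611.0324
7. ⊥bis P2·P6 via (64.85,18.24): [(65.4146, 18.8115) (65.0663, 33.0659) (50.6469, 34.4147) (45.5658, 27.9894) (42.8301, 20.1271) (51.4599, 4.685)]  |A|=448.8994
8. canonical 6-gon: [(65.4146, 18.8115) (65.0663, 33.0659) (50.6469, 34.4147) (45.5658, 27.9894) (42.8301, 20.1271) (51.4599, 4.685)]
9. shoelace: 448.8994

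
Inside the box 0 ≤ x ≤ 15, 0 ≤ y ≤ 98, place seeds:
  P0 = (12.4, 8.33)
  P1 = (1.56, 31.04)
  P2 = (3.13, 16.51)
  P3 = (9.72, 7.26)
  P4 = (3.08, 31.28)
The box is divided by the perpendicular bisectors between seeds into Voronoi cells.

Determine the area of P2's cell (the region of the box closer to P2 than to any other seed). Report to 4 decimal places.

1. box [0,15]×[0,98]: [(0, 0) (15, 0) (15, 98) (0, 98)]
2. ⊥bis P2·P0 via (7.765,12.42): [(0, 3.6203) (15, 20.6191) (15, 98) (0, 98)]  |A|=1288.2047
3. ⊥bis P2·P1 via (2.345,23.775): [(0, 23.5216) (0, 3.6203) (15, 20.6191) (15, 25.1424)]  |A|=183.1848
4. ⊥bis P2·P3 via (6.425,11.885): [(0, 23.5216) (0, 7.3076) (8.7622, 13.5501) (15, 20.6191) (15, 25.1424)]  |A|=167.0302
5. ⊥bis P2·P4 via (3.105,23.895): [(3.4669, 23.8962) (0, 23.5216) (0, 7.3076) (8.7622, 13.5501) (15, 20.6191) (15, 23.9353)]  |A|=160.0692
6. canonical 6-gon: [(3.4669, 23.8962) (0, 23.5216) (0, 7.3076) (8.7622, 13.5501) (15, 20.6191) (15, 23.9353)]
7. shoelace: 160.0692

Area of P2's cell: 160.0692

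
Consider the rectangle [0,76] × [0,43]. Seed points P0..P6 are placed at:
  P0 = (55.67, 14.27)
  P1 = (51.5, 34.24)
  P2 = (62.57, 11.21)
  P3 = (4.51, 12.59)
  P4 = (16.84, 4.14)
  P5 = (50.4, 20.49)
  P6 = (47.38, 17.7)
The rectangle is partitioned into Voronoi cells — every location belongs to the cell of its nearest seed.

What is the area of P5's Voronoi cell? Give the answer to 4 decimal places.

Area of P5's cell: 129.0487

1. box [0,76]×[0,43]: [(0, 0) (76, 0) (76, 43) (0, 43)]
2. ⊥bis P5·P0 via (53.035,17.38): [(0, 0) (32.522, 0) (76, 36.8375) (76, 43) (0, 43)]  |A|=2467.1896
3. ⊥bis P5·P1 via (50.95,27.365): [(0, 31.441) (0, 0) (32.522, 0) (63.6233, 26.3511)]  |A|=1428.686
4. ⊥bis P5·P2 via (56.485,15.85): [(0, 31.441) (0, 0) (32.522, 0) (63.6233, 26.3511)]  |A|=1428.686
5. ⊥bis P5·P3 via (27.455,16.54): [(25.2374, 29.422) (30.3024, 0) (32.522, 0) (63.6233, 26.3511)]  |A|=586.1638
6. ⊥bis P5·P4 via (33.62,12.315): [(25.2876, 29.418) (37.5459, 4.2566) (63.6233, 26.3511)]  |A|=463.4917
7. ⊥bis P5·P6 via (48.89,19.095): [(40.4757, 28.2029) (51.5987, 16.163) (63.6233, 26.3511)]  |A|=129.0487
8. canonical 3-gon: [(40.4757, 28.2029) (51.5987, 16.163) (63.6233, 26.3511)]
9. shoelace: 129.0487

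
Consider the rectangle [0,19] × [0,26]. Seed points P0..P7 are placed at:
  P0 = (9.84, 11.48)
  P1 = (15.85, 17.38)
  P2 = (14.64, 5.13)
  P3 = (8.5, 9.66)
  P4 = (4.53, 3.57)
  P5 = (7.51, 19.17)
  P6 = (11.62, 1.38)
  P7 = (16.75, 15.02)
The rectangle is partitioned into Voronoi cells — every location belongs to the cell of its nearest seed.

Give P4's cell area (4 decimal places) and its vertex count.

Area of P4's cell: 66.7655 (4 vertices)

1. box [0,19]×[0,26]: [(0, 0) (19, 0) (19, 26) (0, 26)]
2. ⊥bis P4·P0 via (7.185,7.525): [(0, 12.3483) (0, 0) (18.3946, 0)]  |A|=113.5708
3. ⊥bis P4·P1 via (10.19,10.475): [(0, 12.3483) (0, 0) (18.3946, 0)]  |A|=113.5708
4. ⊥bis P4·P2 via (9.585,4.35): [(9.3158, 6.0946) (0, 12.3483) (0, 0) (10.2562, 0)]  |A|=88.7709
5. ⊥bis P4·P3 via (6.515,6.615): [(9.5398, 4.6432) (0, 10.8621) (0, 0) (10.2562, 0)]  |A|=75.6215
6. ⊥bis P4·P5 via (6.02,11.37): [(9.5398, 4.6432) (0, 10.8621) (0, 0) (10.2562, 0)]  |A|=75.6215
7. ⊥bis P4·P6 via (8.075,2.475): [(8.878, 5.0746) (0, 10.8621) (0, 0) (7.3105, 0)]  |A|=66.7655
8. ⊥bis P4·P7 via (10.64,9.295): [(8.878, 5.0746) (0, 10.8621) (0, 0) (7.3105, 0)]  |A|=66.7655
9. canonical 4-gon: [(8.878, 5.0746) (0, 10.8621) (0, 0) (7.3105, 0)]
10. shoelace: 66.7655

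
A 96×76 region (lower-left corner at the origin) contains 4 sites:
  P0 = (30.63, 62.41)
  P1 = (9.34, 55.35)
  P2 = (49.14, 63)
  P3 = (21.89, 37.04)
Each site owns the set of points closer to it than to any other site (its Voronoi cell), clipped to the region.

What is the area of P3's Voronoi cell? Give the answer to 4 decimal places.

Area of P3's cell: 2790.0927

1. box [0,96]×[0,76]: [(0, 0) (96, 0) (96, 76) (0, 76)]
2. ⊥bis P3·P0 via (26.26,49.725): [(0, 58.7716) (0, 0) (96, 0) (96, 25.6995)]  |A|=4054.6118
3. ⊥bis P3·P1 via (15.615,46.195): [(22.6031, 50.9848) (0, 35.4922) (0, 0) (96, 0) (96, 25.6995)]  |A|=3791.518
4. ⊥bis P3·P2 via (35.515,50.02): [(40.4546, 44.8349) (22.6031, 50.9848) (0, 35.4922) (0, 0) (83.1671, 0)]  |A|=2790.0927
5. canonical 5-gon: [(40.4546, 44.8349) (22.6031, 50.9848) (0, 35.4922) (0, 0) (83.1671, 0)]
6. shoelace: 2790.0927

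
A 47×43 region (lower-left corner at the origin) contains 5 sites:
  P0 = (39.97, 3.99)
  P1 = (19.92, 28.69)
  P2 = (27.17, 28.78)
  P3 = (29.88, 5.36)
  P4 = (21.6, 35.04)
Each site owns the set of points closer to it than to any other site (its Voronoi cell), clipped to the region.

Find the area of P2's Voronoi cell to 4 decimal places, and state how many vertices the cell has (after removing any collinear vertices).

1. box [0,47]×[0,43]: [(0, 0) (47, 0) (47, 43) (0, 43)]
2. ⊥bis P2·P0 via (33.57,16.385): [(0, 0) (1.8369, 0) (47, 23.3194) (47, 43) (0, 43)]  |A|=1494.4112
3. ⊥bis P2·P1 via (23.545,28.735): [(23.7612, 11.3203) (47, 23.3194) (47, 43) (23.3679, 43)]  |A|=603.005
4. ⊥bis P2·P3 via (28.525,17.07): [(23.6967, 16.5113) (36.737, 18.0202) (47, 23.3194) (47, 43) (23.3679, 43)]  |A|=569.1106
5. ⊥bis P2·P4 via (24.385,31.91): [(23.5152, 31.1361) (23.6967, 16.5113) (36.737, 18.0202) (47, 23.3194) (47, 43) (36.8488, 43)]  |A|=489.1425
6. canonical 6-gon: [(23.5152, 31.1361) (23.6967, 16.5113) (36.737, 18.0202) (47, 23.3194) (47, 43) (36.8488, 43)]
7. shoelace: 489.1425

Area of P2's cell: 489.1425 (6 vertices)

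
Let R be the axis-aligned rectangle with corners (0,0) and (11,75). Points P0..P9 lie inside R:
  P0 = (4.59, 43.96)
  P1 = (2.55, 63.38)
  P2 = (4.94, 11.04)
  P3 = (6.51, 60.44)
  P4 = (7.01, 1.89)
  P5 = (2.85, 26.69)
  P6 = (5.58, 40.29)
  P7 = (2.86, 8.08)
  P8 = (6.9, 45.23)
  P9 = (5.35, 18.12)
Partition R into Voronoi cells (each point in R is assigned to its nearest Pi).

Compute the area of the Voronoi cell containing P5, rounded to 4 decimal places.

Area of P5's cell: 114.6052

1. box [0,11]×[0,75]: [(0, 0) (11, 0) (11, 75) (0, 75)]
2. ⊥bis P5·P0 via (3.72,35.325): [(0, 35.6998) (0, 0) (11, 0) (11, 34.5915)]  |A|=386.6023
3. ⊥bis P5·P1 via (2.7,45.035): [(0, 35.6998) (0, 0) (11, 0) (11, 34.5915)]  |A|=386.6023
4. ⊥bis P5·P2 via (3.895,18.865): [(0, 35.6998) (0, 18.3448) (11, 19.8138) (11, 34.5915)]  |A|=176.7295
5. ⊥bis P5·P3 via (4.68,43.565): [(0, 35.6998) (0, 18.3448) (11, 19.8138) (11, 34.5915)]  |A|=176.7295
6. ⊥bis P5·P4 via (4.93,14.29): [(0, 35.6998) (0, 18.3448) (11, 19.8138) (11, 34.5915)]  |A|=176.7295
7. ⊥bis P5·P6 via (4.215,33.49): [(0, 34.3361) (0, 18.3448) (11, 19.8138) (11, 32.128)]  |A|=155.6798
8. ⊥bis P5·P7 via (2.855,17.385): [(0, 34.3361) (0, 18.3448) (11, 19.8138) (11, 32.128)]  |A|=155.6798
9. ⊥bis P5·P8 via (4.875,35.96): [(0, 34.3361) (0, 18.3448) (11, 19.8138) (11, 32.128)]  |A|=155.6798
10. ⊥bis P5·P9 via (4.1,22.405): [(0, 34.3361) (0, 21.209) (11, 24.4178) (11, 32.128)]  |A|=114.6052
11. canonical 4-gon: [(0, 34.3361) (0, 21.209) (11, 24.4178) (11, 32.128)]
12. shoelace: 114.6052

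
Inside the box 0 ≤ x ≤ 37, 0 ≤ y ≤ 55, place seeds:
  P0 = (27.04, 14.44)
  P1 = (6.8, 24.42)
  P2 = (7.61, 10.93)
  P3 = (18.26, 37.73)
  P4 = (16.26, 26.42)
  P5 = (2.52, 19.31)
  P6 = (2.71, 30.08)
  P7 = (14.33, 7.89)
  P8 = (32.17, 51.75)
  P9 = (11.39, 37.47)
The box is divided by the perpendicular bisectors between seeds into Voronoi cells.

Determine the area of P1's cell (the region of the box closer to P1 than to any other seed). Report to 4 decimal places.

1. box [0,37]×[0,55]: [(0, 0) (37, 0) (37, 55) (0, 55)]
2. ⊥bis P1·P0 via (16.92,19.43): [(0, 0) (7.3394, 0) (34.459, 55) (0, 55)]  |A|=1149.4549
3. ⊥bis P1·P2 via (7.205,17.675): [(0, 17.2424) (16.3246, 18.2226) (34.459, 55) (0, 55)]  |A|=941.8456
4. ⊥bis P1·P3 via (12.53,31.075): [(0, 41.8634) (0, 17.2424) (16.3246, 18.2226) (19.6424, 24.9512)]  |A|=295.103
5. ⊥bis P1·P4 via (11.53,25.42): [(9.8458, 33.3861) (0, 41.8634) (0, 17.2424) (13.0927, 18.0285)]  |A|=223.0194
6. ⊥bis P1·P5 via (4.66,21.865): [(9.8458, 33.3861) (0, 41.8634) (0, 25.7681) (9.4982, 17.8127) (13.0927, 18.0285)]  |A|=182.5302
7. ⊥bis P1·P6 via (4.755,27.25): [(10.2965, 31.2544) (1.2525, 24.719) (9.4982, 17.8127) (13.0927, 18.0285)]  |A|=82.2468
8. ⊥bis P1·P7 via (10.565,16.155): [(10.2965, 31.2544) (1.2525, 24.719) (9.4982, 17.8127) (13.0927, 18.0285)]  |A|=82.2468
9. ⊥bis P1·P8 via (19.485,38.085): [(10.2965, 31.2544) (1.2525, 24.719) (9.4982, 17.8127) (13.0927, 18.0285)]  |A|=82.2468
10. ⊥bis P1·P9 via (9.095,30.945): [(10.4637, 30.4636) (9.6152, 30.762) (1.2525, 24.719) (9.4982, 17.8127) (13.0927, 18.0285)]  |A|=81.9362
11. canonical 5-gon: [(10.4637, 30.4636) (9.6152, 30.762) (1.2525, 24.719) (9.4982, 17.8127) (13.0927, 18.0285)]
12. shoelace: 81.9362

Area of P1's cell: 81.9362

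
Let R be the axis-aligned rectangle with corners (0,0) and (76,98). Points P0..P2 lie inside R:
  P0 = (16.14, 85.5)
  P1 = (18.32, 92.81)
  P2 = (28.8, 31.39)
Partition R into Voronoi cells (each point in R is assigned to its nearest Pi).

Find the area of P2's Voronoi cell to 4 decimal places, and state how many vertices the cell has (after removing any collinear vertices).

1. box [0,76]×[0,98]: [(0, 0) (76, 0) (76, 98) (0, 98)]
2. ⊥bis P2·P0 via (22.47,58.445): [(0, 53.1877) (0, 0) (76, 0) (76, 70.9693)]  |A|=4717.9676
3. ⊥bis P2·P1 via (23.56,62.1): [(0, 53.1877) (0, 0) (76, 0) (76, 70.9693)]  |A|=4717.9676
4. canonical 4-gon: [(0, 53.1877) (0, 0) (76, 0) (76, 70.9693)]
5. shoelace: 4717.9676

Area of P2's cell: 4717.9676 (4 vertices)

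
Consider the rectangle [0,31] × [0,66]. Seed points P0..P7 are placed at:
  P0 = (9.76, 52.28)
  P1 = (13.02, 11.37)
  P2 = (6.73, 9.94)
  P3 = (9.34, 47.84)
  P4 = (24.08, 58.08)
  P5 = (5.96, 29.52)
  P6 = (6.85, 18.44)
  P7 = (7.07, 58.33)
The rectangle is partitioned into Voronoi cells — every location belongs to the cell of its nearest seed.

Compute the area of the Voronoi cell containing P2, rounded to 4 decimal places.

1. box [0,31]×[0,66]: [(0, 0) (31, 0) (31, 66) (0, 66)]
2. ⊥bis P2·P0 via (8.245,31.11): [(0, 31.7) (0, 0) (31, 0) (31, 29.4816)]  |A|=948.315
3. ⊥bis P2·P1 via (9.875,10.655): [(5.1747, 31.3297) (0, 31.7) (0, 0) (12.2974, 0)]  |A|=274.6556
4. ⊥bis P2·P3 via (8.035,28.89): [(5.6927, 29.0513) (0, 29.4433) (0, 0) (12.2974, 0)]  |A|=262.4331
5. ⊥bis P2·P4 via (15.405,34.01): [(5.6927, 29.0513) (0, 29.4433) (0, 0) (12.2974, 0)]  |A|=262.4331
6. ⊥bis P2·P5 via (6.345,19.73): [(7.7988, 19.7872) (0, 19.4805) (0, 0) (12.2974, 0)]  |A|=197.6276
7. ⊥bis P2·P6 via (6.79,14.19): [(9.0787, 14.1577) (0, 14.2859) (0, 0) (12.2974, 0)]  |A|=151.8995
8. ⊥bis P2·P7 via (6.9,34.135): [(9.0787, 14.1577) (0, 14.2859) (0, 0) (12.2974, 0)]  |A|=151.8995
9. canonical 4-gon: [(9.0787, 14.1577) (0, 14.2859) (0, 0) (12.2974, 0)]
10. shoelace: 151.8995

Area of P2's cell: 151.8995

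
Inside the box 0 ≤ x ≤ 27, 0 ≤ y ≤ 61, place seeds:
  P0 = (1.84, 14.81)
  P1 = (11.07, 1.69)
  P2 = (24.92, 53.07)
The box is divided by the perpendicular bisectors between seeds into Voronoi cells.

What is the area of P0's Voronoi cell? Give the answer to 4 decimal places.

1. box [0,27]×[0,61]: [(0, 0) (27, 0) (27, 61) (0, 61)]
2. ⊥bis P0·P1 via (6.455,8.25): [(0, 3.7089) (27, 22.7035) (27, 61) (0, 61)]  |A|=1290.4326
3. ⊥bis P0·P2 via (13.38,33.94): [(0, 42.0114) (0, 3.7089) (27, 22.7035) (27, 25.7239)]  |A|=557.8581
4. canonical 4-gon: [(0, 42.0114) (0, 3.7089) (27, 22.7035) (27, 25.7239)]
5. shoelace: 557.8581

Area of P0's cell: 557.8581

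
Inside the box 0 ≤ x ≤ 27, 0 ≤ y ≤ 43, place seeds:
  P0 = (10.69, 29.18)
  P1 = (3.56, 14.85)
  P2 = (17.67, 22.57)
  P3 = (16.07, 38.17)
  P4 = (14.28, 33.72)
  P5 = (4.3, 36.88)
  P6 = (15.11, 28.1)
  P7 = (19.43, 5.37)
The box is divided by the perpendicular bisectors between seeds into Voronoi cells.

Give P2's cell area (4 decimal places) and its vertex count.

1. box [0,27]×[0,43]: [(0, 0) (27, 0) (27, 43) (0, 43)]
2. ⊥bis P2·P0 via (14.18,25.875): [(0, 10.9013) (0, 0) (27, 0) (27, 39.4126)]  |A|=679.2373
3. ⊥bis P2·P1 via (10.615,18.71): [(9.4358, 20.8652) (20.8518, 0) (27, 0) (27, 39.4126)]  |A|=410.2673
4. ⊥bis P2·P3 via (16.87,30.37): [(18.6053, 30.548) (9.4358, 20.8652) (20.8518, 0) (27, 0) (27, 31.409)]  |A|=376.6731
5. ⊥bis P2·P4 via (15.975,28.145): [(26.5631, 31.3642) (16.4731, 28.2964) (9.4358, 20.8652) (20.8518, 0) (27, 0) (27, 31.409)]  |A|=368.5845
6. ⊥bis P2·P5 via (10.985,29.725): [(26.5631, 31.3642) (16.4731, 28.2964) (9.4358, 20.8652) (20.8518, 0) (27, 0) (27, 31.409)]  |A|=368.5845
7. ⊥bis P2·P6 via (16.39,25.335): [(11.5443, 23.0918) (9.4358, 20.8652) (20.8518, 0) (27, 0) (27, 30.2467)]  |A|=339.4345
8. ⊥bis P2·P7 via (18.55,13.97): [(11.5443, 23.0918) (9.4358, 20.8652) (13.4916, 13.4524) (27, 14.8347) (27, 30.2467)]  |A|=197.8842
9. canonical 5-gon: [(11.5443, 23.0918) (9.4358, 20.8652) (13.4916, 13.4524) (27, 14.8347) (27, 30.2467)]
10. shoelace: 197.8842

Area of P2's cell: 197.8842 (5 vertices)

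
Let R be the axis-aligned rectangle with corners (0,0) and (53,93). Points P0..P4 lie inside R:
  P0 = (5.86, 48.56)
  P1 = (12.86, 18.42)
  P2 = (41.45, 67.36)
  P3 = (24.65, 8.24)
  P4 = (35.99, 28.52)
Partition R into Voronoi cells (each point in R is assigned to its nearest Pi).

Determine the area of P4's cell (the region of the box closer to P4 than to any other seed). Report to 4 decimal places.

1. box [0,53]×[0,93]: [(0, 0) (53, 0) (53, 93) (0, 93)]
2. ⊥bis P4·P0 via (20.925,38.54): [(0, 7.0794) (0, 0) (53, 0) (53, 86.7645)]  |A|=2486.8646
3. ⊥bis P4·P1 via (24.425,23.47): [(19.0654, 35.7441) (34.6735, 0) (53, 0) (53, 86.7645)]  |A|=1799.6934
4. ⊥bis P4·P2 via (38.72,47.94): [(28.1641, 49.4239) (19.0654, 35.7441) (34.6735, 0) (53, 0) (53, 45.9326)]  |A|=1292.6437
5. ⊥bis P4·P3 via (30.32,18.38): [(28.1641, 49.4239) (19.0654, 35.7441) (25.4613, 21.0969) (53, 5.698) (53, 45.9326)]  |A|=1020.8698
6. canonical 5-gon: [(28.1641, 49.4239) (19.0654, 35.7441) (25.4613, 21.0969) (53, 5.698) (53, 45.9326)]
7. shoelace: 1020.8698

Area of P4's cell: 1020.8698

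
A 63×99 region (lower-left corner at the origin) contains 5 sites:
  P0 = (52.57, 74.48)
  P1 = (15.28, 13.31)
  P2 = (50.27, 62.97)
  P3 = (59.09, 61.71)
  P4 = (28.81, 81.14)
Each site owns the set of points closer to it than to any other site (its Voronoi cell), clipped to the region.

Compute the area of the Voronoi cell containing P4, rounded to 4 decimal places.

Area of P4's cell: 1827.8574

1. box [0,63]×[0,99]: [(0, 0) (63, 0) (63, 99) (0, 99)]
2. ⊥bis P4·P0 via (40.69,77.81): [(0, 0) (18.8796, 0) (46.6296, 99) (0, 99)]  |A|=3242.7075
3. ⊥bis P4·P1 via (22.045,47.225): [(0, 51.6223) (31.5836, 45.3223) (46.6296, 99) (0, 99)]  |A|=1999.6639
4. ⊥bis P4·P2 via (39.54,72.055): [(0, 51.6223) (19.0264, 47.8271) (38.8476, 71.2373) (46.6296, 99) (0, 99)]  |A|=1827.8574
5. ⊥bis P4·P3 via (43.95,71.425): [(0, 51.6223) (19.0264, 47.8271) (38.8476, 71.2373) (46.6296, 99) (0, 99)]  |A|=1827.8574
6. canonical 5-gon: [(0, 51.6223) (19.0264, 47.8271) (38.8476, 71.2373) (46.6296, 99) (0, 99)]
7. shoelace: 1827.8574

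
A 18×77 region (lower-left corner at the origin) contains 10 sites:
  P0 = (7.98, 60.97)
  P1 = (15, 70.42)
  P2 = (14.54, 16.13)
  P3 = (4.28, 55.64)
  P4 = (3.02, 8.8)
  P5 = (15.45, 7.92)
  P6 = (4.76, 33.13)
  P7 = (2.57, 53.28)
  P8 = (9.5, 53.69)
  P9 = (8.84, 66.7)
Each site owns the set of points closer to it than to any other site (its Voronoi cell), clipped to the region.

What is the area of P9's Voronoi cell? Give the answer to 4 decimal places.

Area of P9's cell: 140.1931

1. box [0,18]×[0,77]: [(0, 0) (18, 0) (18, 77) (0, 77)]
2. ⊥bis P9·P0 via (8.41,63.835): [(0, 65.0972) (18, 62.3957) (18, 77) (0, 77)]  |A|=238.5639
3. ⊥bis P9·P1 via (11.92,68.56): [(0, 65.0972) (15.4077, 62.7847) (6.8231, 77) (0, 77)]  |A|=140.1931
4. ⊥bis P9·P2 via (11.69,41.415): [(0, 65.0972) (15.4077, 62.7847) (6.8231, 77) (0, 77)]  |A|=140.1931
5. ⊥bis P9·P3 via (6.56,61.17): [(0, 65.0972) (15.4077, 62.7847) (6.8231, 77) (0, 77)]  |A|=140.1931
6. ⊥bis P9·P4 via (5.93,37.75): [(0, 65.0972) (15.4077, 62.7847) (6.8231, 77) (0, 77)]  |A|=140.1931
7. ⊥bis P9·P5 via (12.145,37.31): [(0, 65.0972) (15.4077, 62.7847) (6.8231, 77) (0, 77)]  |A|=140.1931
8. ⊥bis P9·P6 via (6.8,49.915): [(0, 65.0972) (15.4077, 62.7847) (6.8231, 77) (0, 77)]  |A|=140.1931
9. ⊥bis P9·P7 via (5.705,59.99): [(0, 65.0972) (15.4077, 62.7847) (6.8231, 77) (0, 77)]  |A|=140.1931
10. ⊥bis P9·P8 via (9.17,60.195): [(0, 65.0972) (15.4077, 62.7847) (6.8231, 77) (0, 77)]  |A|=140.1931
11. canonical 4-gon: [(0, 65.0972) (15.4077, 62.7847) (6.8231, 77) (0, 77)]
12. shoelace: 140.1931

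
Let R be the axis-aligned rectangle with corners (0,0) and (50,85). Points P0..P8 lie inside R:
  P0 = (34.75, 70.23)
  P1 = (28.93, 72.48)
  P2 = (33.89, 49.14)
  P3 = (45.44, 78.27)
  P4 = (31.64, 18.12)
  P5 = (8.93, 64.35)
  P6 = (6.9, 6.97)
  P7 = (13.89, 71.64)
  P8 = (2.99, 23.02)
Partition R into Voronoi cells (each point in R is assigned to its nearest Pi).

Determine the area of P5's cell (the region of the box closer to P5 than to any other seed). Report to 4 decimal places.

Area of P5's cell: 483.3610

1. box [0,50]×[0,85]: [(0, 0) (50, 0) (50, 85) (0, 85)]
2. ⊥bis P5·P0 via (21.84,67.29): [(0, 0) (37.164, 0) (17.8069, 85) (0, 85)]  |A|=2336.2622
3. ⊥bis P5·P1 via (18.93,68.415): [(0, 0) (37.164, 0) (24.9644, 53.5702) (12.1882, 85) (0, 85)]  |A|=2247.9649
4. ⊥bis P5·P2 via (21.41,56.745): [(0, 21.6106) (22.768, 58.9735) (12.1882, 85) (0, 85)]  |A|=880.232
5. ⊥bis P5·P3 via (27.185,71.31): [(0, 21.6106) (22.768, 58.9735) (12.1882, 85) (0, 85)]  |A|=880.232
6. ⊥bis P5·P4 via (20.285,41.235): [(0, 31.2702) (8.4012, 35.3972) (22.768, 58.9735) (12.1882, 85) (0, 85)]  |A|=839.6561
7. ⊥bis P5·P6 via (7.915,35.66): [(0, 35.94) (8.5477, 35.6376) (22.768, 58.9735) (12.1882, 85) (0, 85)]  |A|=818.9905
8. ⊥bis P5·P7 via (11.41,67.995): [(0, 75.7582) (0, 35.94) (8.5477, 35.6376) (22.768, 58.9735) (22.041, 60.7618)]  |A|=569.4311
9. ⊥bis P5·P8 via (5.96,43.685): [(0, 75.7582) (0, 44.5416) (12.8483, 42.695) (22.768, 58.9735) (22.041, 60.7618)]  |A|=483.361
10. canonical 5-gon: [(0, 75.7582) (0, 44.5416) (12.8483, 42.695) (22.768, 58.9735) (22.041, 60.7618)]
11. shoelace: 483.361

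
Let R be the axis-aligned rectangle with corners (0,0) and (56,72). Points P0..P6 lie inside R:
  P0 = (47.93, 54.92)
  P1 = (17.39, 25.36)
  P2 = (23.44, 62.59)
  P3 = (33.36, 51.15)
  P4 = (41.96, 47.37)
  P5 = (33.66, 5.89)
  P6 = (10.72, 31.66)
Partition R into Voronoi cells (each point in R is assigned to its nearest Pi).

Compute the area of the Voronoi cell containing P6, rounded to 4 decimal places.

Area of P6's cell: 531.4389

1. box [0,56]×[0,72]: [(0, 0) (56, 0) (56, 72) (0, 72)]
2. ⊥bis P6·P0 via (29.325,43.29): [(0, 0) (56, 0) (56, 0.6169) (11.3784, 72) (0, 72)]  |A|=2439.384
3. ⊥bis P6·P1 via (14.055,28.51): [(0, 13.6295) (28.8033, 44.1245) (11.3784, 72) (0, 72)]  |A|=999.2207
4. ⊥bis P6·P2 via (17.08,47.125): [(0, 54.1492) (0, 13.6295) (27.5647, 42.8131)]  |A|=558.456
5. ⊥bis P6·P3 via (22.04,41.405): [(17.1355, 47.1022) (0, 54.1492) (0, 13.6295) (24.0402, 39.0816)]  |A|=531.4389
6. ⊥bis P6·P4 via (26.34,39.515): [(17.1355, 47.1022) (0, 54.1492) (0, 13.6295) (24.0402, 39.0816)]  |A|=531.4389
7. ⊥bis P6·P5 via (22.19,18.775): [(17.1355, 47.1022) (0, 54.1492) (0, 13.6295) (24.0402, 39.0816)]  |A|=531.4389
8. canonical 4-gon: [(17.1355, 47.1022) (0, 54.1492) (0, 13.6295) (24.0402, 39.0816)]
9. shoelace: 531.4389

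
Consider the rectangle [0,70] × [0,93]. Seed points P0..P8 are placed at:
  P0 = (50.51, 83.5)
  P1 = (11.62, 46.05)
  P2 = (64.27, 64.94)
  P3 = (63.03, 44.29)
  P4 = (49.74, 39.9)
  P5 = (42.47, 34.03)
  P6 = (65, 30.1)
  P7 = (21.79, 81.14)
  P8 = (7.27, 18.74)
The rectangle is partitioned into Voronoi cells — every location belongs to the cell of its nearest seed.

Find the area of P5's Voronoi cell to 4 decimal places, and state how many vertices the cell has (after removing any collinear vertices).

1. box [0,70]×[0,93]: [(0, 0) (70, 0) (70, 93) (0, 93)]
2. ⊥bis P5·P0 via (46.49,58.765): [(0, 66.3207) (0, 0) (70, 0) (70, 54.9441)]  |A|=4244.267
3. ⊥bis P5·P1 via (27.045,40.04): [(35.0643, 60.6219) (11.4443, 0) (70, 0) (70, 54.9441)]  |A|=2734.6348
4. ⊥bis P5·P2 via (53.37,49.485): [(38.3321, 60.0908) (35.0643, 60.6219) (11.4443, 0) (70, 0) (70, 37.7563)]  |A|=2462.4841
5. ⊥bis P5·P3 via (52.75,39.16): [(44.4626, 55.7672) (38.3321, 60.0908) (35.0643, 60.6219) (11.4443, 0) (70, 0) (70, 4.5927)]  |A|=2039.028
6. ⊥bis P5·P4 via (46.105,36.965): [(66.3702, 11.8666) (32.4407, 53.8883) (11.4443, 0) (70, 0) (70, 4.5927)]  |A|=1711.1154
7. ⊥bis P5·P6 via (53.735,32.065): [(53.0824, 28.3235) (32.4407, 53.8883) (11.4443, 0) (48.1418, 0)]  |A|=1344.2565
8. ⊥bis P5·P7 via (32.13,57.585): [(53.0824, 28.3235) (32.4407, 53.8883) (11.4443, 0) (48.1418, 0)]  |A|=1344.2565
9. ⊥bis P5·P8 via (24.87,26.385): [(53.0824, 28.3235) (32.4407, 53.8883) (23.2119, 30.2022) (36.331, 0) (48.1418, 0)]  |A|=968.4409
10. canonical 5-gon: [(53.0824, 28.3235) (32.4407, 53.8883) (23.2119, 30.2022) (36.331, 0) (48.1418, 0)]
11. shoelace: 968.4409

Area of P5's cell: 968.4409 (5 vertices)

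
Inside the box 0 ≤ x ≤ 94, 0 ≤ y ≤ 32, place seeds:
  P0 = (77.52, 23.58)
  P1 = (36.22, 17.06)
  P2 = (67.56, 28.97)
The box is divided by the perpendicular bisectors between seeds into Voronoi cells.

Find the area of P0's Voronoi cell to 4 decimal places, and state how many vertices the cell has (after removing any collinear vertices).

1. box [0,94]×[0,32]: [(0, 0) (94, 0) (94, 32) (0, 32)]
2. ⊥bis P0·P1 via (56.87,20.32): [(60.0779, 0) (94, 0) (94, 32) (55.0261, 32)]  |A|=1166.3362
3. ⊥bis P0·P2 via (72.54,26.275): [(59.6811, 2.5135) (60.0779, 0) (94, 0) (94, 32) (75.6382, 32)]  |A|=862.4468
4. canonical 5-gon: [(59.6811, 2.5135) (60.0779, 0) (94, 0) (94, 32) (75.6382, 32)]
5. shoelace: 862.4468

Area of P0's cell: 862.4468 (5 vertices)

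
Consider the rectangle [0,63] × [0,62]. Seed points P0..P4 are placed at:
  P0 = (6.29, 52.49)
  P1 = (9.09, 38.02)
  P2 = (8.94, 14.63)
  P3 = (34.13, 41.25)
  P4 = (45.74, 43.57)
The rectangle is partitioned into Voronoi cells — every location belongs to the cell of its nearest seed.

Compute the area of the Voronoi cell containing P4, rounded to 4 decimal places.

1. box [0,63]×[0,62]: [(0, 0) (63, 0) (63, 62) (0, 62)]
2. ⊥bis P4·P0 via (26.015,48.03): [(15.155, 0) (63, 0) (63, 62) (29.1737, 62)]  |A|=2531.8094
3. ⊥bis P4·P1 via (27.415,40.795): [(26.1973, 48.8362) (33.5927, 0) (63, 0) (63, 62) (29.1737, 62)]  |A|=2081.5955
4. ⊥bis P4·P2 via (27.34,29.1): [(26.1973, 48.8362) (29.6262, 26.1928) (50.2246, 0) (63, 0) (63, 62) (29.1737, 62)]  |A|=1863.7769
5. ⊥bis P4·P3 via (39.935,42.41): [(47.7914, 3.0941) (50.2246, 0) (63, 0) (63, 62) (36.0204, 62)]  |A|=1285.8601
6. canonical 5-gon: [(47.7914, 3.0941) (50.2246, 0) (63, 0) (63, 62) (36.0204, 62)]
7. shoelace: 1285.8601

Area of P4's cell: 1285.8601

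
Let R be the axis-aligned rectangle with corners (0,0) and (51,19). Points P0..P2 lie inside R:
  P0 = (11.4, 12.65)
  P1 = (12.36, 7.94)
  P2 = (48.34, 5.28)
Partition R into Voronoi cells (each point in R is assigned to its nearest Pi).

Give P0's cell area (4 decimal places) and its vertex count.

1. box [0,51]×[0,19]: [(0, 0) (51, 0) (51, 19) (0, 19)]
2. ⊥bis P0·P1 via (11.88,10.295): [(0, 7.8736) (51, 18.2685) (51, 19) (0, 19)]  |A|=302.3764
3. ⊥bis P0·P2 via (29.87,8.965): [(0, 7.8736) (30.9092, 14.1736) (31.8721, 19) (0, 19)]  |A|=248.8684
4. canonical 4-gon: [(0, 7.8736) (30.9092, 14.1736) (31.8721, 19) (0, 19)]
5. shoelace: 248.8684

Area of P0's cell: 248.8684 (4 vertices)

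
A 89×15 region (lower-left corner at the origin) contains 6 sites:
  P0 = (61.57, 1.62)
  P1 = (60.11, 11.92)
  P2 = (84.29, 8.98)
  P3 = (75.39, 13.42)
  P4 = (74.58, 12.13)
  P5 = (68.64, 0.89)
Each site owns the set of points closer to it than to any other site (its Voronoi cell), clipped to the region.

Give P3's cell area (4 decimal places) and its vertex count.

1. box [0,89]×[0,15]: [(0, 0) (89, 0) (89, 15) (0, 15)]
2. ⊥bis P3·P0 via (68.48,7.52): [(74.9008, 0) (89, 0) (89, 15) (62.0933, 15)]  |A|=307.5438
3. ⊥bis P3·P1 via (67.75,12.67): [(68.2264, 7.817) (74.9008, 0) (89, 0) (89, 15) (67.5213, 15)]  |A|=288.0494
4. ⊥bis P3·P2 via (79.84,11.2): [(68.2264, 7.817) (74.4917, 0.4792) (81.7357, 15) (67.5213, 15)]  |A|=123.1171
5. ⊥bis P3·P4 via (74.985,12.775): [(79.2803, 10.078) (81.7357, 15) (71.4415, 15)]  |A|=25.3342
6. ⊥bis P3·P5 via (72.015,7.155): [(79.2803, 10.078) (81.7357, 15) (71.4415, 15)]  |A|=25.3342
7. canonical 3-gon: [(79.2803, 10.078) (81.7357, 15) (71.4415, 15)]
8. shoelace: 25.3342

Area of P3's cell: 25.3342 (3 vertices)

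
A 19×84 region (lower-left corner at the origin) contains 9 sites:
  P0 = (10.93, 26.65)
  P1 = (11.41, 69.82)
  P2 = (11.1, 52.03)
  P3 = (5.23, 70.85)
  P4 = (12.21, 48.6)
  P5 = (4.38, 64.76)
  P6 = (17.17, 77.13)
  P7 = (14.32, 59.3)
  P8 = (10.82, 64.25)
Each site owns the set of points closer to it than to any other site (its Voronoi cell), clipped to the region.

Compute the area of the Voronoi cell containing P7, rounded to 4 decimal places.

Area of P7's cell: 78.5606

1. box [0,19]×[0,84]: [(0, 0) (19, 0) (19, 84) (0, 84)]
2. ⊥bis P7·P0 via (12.625,42.975): [(0, 44.2858) (19, 42.3131) (19, 84) (0, 84)]  |A|=773.3102
3. ⊥bis P7·P1 via (12.865,64.56): [(0, 61.0013) (0, 44.2858) (19, 42.3131) (19, 66.257)]  |A|=386.2647
4. ⊥bis P7·P2 via (12.71,55.665): [(0.4074, 61.114) (19, 52.8791) (19, 66.257)]  |A|=124.3658
5. ⊥bis P7·P3 via (9.775,65.075): [(7.0913, 62.9629) (3.1811, 59.8855) (19, 52.8791) (19, 66.257)]  |A|=117.696
6. ⊥bis P7·P4 via (13.265,53.95): [(7.0913, 62.9629) (3.1811, 59.8855) (19, 52.8791) (19, 66.257)]  |A|=117.696
7. ⊥bis P7·P5 via (9.35,62.03): [(10.3589, 63.8668) (7.1954, 58.1075) (19, 52.8791) (19, 66.257)]  |A|=100.0632
8. ⊥bis P7·P6 via (15.745,68.215): [(10.3589, 63.8668) (7.1954, 58.1075) (19, 52.8791) (19, 66.257)]  |A|=100.0632
9. ⊥bis P7·P8 via (12.57,61.775): [(18.8503, 66.2156) (7.3108, 58.0564) (19, 52.8791) (19, 66.257)]  |A|=78.5606
10. canonical 4-gon: [(18.8503, 66.2156) (7.3108, 58.0564) (19, 52.8791) (19, 66.257)]
11. shoelace: 78.5606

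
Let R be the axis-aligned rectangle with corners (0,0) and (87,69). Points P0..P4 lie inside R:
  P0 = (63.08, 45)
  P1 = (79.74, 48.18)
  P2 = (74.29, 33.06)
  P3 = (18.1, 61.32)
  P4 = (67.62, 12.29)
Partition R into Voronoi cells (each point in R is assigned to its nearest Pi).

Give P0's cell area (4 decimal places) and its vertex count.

Area of P0's cell: 1250.0342 (5 vertices)

1. box [0,87]×[0,69]: [(0, 0) (87, 0) (87, 69) (0, 69)]
2. ⊥bis P0·P1 via (71.41,46.59): [(0, 0) (80.3029, 0) (67.1325, 69) (0, 69)]  |A|=5086.521
3. ⊥bis P0·P2 via (68.685,39.03): [(0, 0) (27.1133, 0) (72.2196, 42.3485) (67.1325, 69) (0, 69)]  |A|=3960.2715
4. ⊥bis P0·P3 via (40.59,53.16): [(21.3021, 0) (27.1133, 0) (72.2196, 42.3485) (67.1325, 69) (46.3372, 69)]  |A|=1626.717
5. ⊥bis P0·P4 via (65.35,28.645): [(29.9106, 23.7262) (56.2834, 27.3866) (72.2196, 42.3485) (67.1325, 69) (46.3372, 69)]  |A|=1250.0342
6. canonical 5-gon: [(29.9106, 23.7262) (56.2834, 27.3866) (72.2196, 42.3485) (67.1325, 69) (46.3372, 69)]
7. shoelace: 1250.0342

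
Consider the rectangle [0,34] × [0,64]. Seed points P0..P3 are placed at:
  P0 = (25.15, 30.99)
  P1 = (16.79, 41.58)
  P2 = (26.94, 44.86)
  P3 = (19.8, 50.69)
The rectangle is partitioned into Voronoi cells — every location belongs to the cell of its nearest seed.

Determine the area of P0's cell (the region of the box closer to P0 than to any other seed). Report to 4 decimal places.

1. box [0,34]×[0,64]: [(0, 0) (34, 0) (34, 64) (0, 64)]
2. ⊥bis P0·P1 via (20.97,36.285): [(0, 19.7308) (0, 0) (34, 0) (34, 46.5712)]  |A|=1127.1336
3. ⊥bis P0·P2 via (26.045,37.925): [(23.4686, 38.2575) (0, 19.7308) (0, 0) (34, 0) (34, 36.8984)]  |A|=1076.1996
4. ⊥bis P0·P3 via (22.475,40.84): [(23.4686, 38.2575) (0, 19.7308) (0, 0) (34, 0) (34, 36.8984)]  |A|=1076.1996
5. canonical 5-gon: [(23.4686, 38.2575) (0, 19.7308) (0, 0) (34, 0) (34, 36.8984)]
6. shoelace: 1076.1996

Area of P0's cell: 1076.1996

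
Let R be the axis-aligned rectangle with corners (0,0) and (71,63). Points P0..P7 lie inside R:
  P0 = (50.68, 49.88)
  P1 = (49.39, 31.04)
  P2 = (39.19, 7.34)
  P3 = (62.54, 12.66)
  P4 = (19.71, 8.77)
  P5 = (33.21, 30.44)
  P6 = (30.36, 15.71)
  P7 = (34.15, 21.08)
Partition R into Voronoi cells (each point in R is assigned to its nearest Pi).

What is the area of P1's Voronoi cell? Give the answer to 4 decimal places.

Area of P1's cell: 483.6768

1. box [0,71]×[0,63]: [(0, 0) (71, 0) (71, 63) (0, 63)]
2. ⊥bis P1·P0 via (50.035,40.46): [(0, 43.886) (0, 0) (71, 0) (71, 39.0245)]  |A|=2943.3214
3. ⊥bis P1·P2 via (44.29,19.19): [(0, 43.886) (0, 38.2515) (71, 7.6946) (71, 39.0245)]  |A|=1312.2357
4. ⊥bis P1·P3 via (55.965,21.85): [(0, 43.886) (0, 38.2515) (49.2584, 17.0517) (71, 32.6068) (71, 39.0245)]  |A|=1041.419
5. ⊥bis P1·P4 via (34.55,19.905): [(17.4529, 42.6909) (30.6969, 25.0402) (49.2584, 17.0517) (71, 32.6068) (71, 39.0245)]  |A|=808.8246
6. ⊥bis P1·P5 via (41.3,30.74): [(40.9164, 41.0844) (41.6868, 20.3104) (49.2584, 17.0517) (71, 32.6068) (71, 39.0245)]  |A|=500.059
7. ⊥bis P1·P6 via (39.875,23.375): [(40.9164, 41.0844) (41.6551, 21.1653) (42.6924, 19.8776) (49.2584, 17.0517) (71, 32.6068) (71, 39.0245)]  |A|=499.6359
8. ⊥bis P1·P7 via (41.77,26.06): [(40.9164, 41.0844) (41.4557, 26.5409) (47.0307, 18.0104) (49.2584, 17.0517) (71, 32.6068) (71, 39.0245)]  |A|=483.6768
9. canonical 6-gon: [(40.9164, 41.0844) (41.4557, 26.5409) (47.0307, 18.0104) (49.2584, 17.0517) (71, 32.6068) (71, 39.0245)]
10. shoelace: 483.6768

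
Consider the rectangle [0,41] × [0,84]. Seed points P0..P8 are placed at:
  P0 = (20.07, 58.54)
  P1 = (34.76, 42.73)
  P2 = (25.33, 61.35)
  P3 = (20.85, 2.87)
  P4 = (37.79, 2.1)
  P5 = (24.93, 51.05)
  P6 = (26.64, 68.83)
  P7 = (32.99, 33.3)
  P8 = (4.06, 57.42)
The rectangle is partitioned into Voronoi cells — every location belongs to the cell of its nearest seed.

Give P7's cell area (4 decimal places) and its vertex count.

1. box [0,41]×[0,84]: [(0, 0) (41, 0) (41, 84) (0, 84)]
2. ⊥bis P7·P0 via (26.53,45.92): [(0, 32.3397) (0, 0) (41, 0) (41, 53.327)]  |A|=1756.1665
3. ⊥bis P7·P1 via (33.875,38.015): [(17.2011, 41.1447) (0, 32.3397) (0, 0) (41, 0) (41, 36.6776)]  |A|=1558.0485
4. ⊥bis P7·P2 via (29.16,47.325): [(17.2011, 41.1447) (0, 32.3397) (0, 0) (41, 0) (41, 36.6776)]  |A|=1558.0485
5. ⊥bis P7·P3 via (26.92,18.085): [(17.2011, 41.1447) (0, 32.3397) (0, 28.8247) (41, 12.4678) (41, 36.6776)]  |A|=711.5523
6. ⊥bis P7·P4 via (35.39,17.7): [(17.2011, 41.1447) (0, 32.3397) (0, 28.8247) (29.9737, 16.8667) (41, 18.5631) (41, 36.6776)]  |A|=677.9482
7. ⊥bis P7·P5 via (28.96,42.175): [(23.9155, 39.8844) (0, 29.0247) (0, 28.8247) (29.9737, 16.8667) (41, 18.5631) (41, 36.6776)]  |A|=597.9093
8. ⊥bis P7·P6 via (29.815,51.065): [(23.9155, 39.8844) (0, 29.0247) (0, 28.8247) (29.9737, 16.8667) (41, 18.5631) (41, 36.6776)]  |A|=597.9093
9. ⊥bis P7·P8 via (18.525,45.36): [(23.9155, 39.8844) (7.8944, 32.6094) (3.5561, 27.406) (29.9737, 16.8667) (41, 18.5631) (41, 36.6776)]  |A|=584.7905
10. canonical 6-gon: [(23.9155, 39.8844) (7.8944, 32.6094) (3.5561, 27.406) (29.9737, 16.8667) (41, 18.5631) (41, 36.6776)]
11. shoelace: 584.7905

Area of P7's cell: 584.7905 (6 vertices)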